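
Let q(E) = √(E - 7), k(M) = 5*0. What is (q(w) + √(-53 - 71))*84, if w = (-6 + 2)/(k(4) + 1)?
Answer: 84*I*(√11 + 2*√31) ≈ 1214.0*I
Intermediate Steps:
k(M) = 0
w = -4 (w = (-6 + 2)/(0 + 1) = -4/1 = -4*1 = -4)
q(E) = √(-7 + E)
(q(w) + √(-53 - 71))*84 = (√(-7 - 4) + √(-53 - 71))*84 = (√(-11) + √(-124))*84 = (I*√11 + 2*I*√31)*84 = 84*I*√11 + 168*I*√31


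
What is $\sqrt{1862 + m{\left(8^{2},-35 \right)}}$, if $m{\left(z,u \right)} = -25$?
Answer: $\sqrt{1837} \approx 42.86$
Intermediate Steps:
$\sqrt{1862 + m{\left(8^{2},-35 \right)}} = \sqrt{1862 - 25} = \sqrt{1837}$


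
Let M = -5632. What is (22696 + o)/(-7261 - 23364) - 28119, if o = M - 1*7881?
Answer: -861153558/30625 ≈ -28119.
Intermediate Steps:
o = -13513 (o = -5632 - 1*7881 = -5632 - 7881 = -13513)
(22696 + o)/(-7261 - 23364) - 28119 = (22696 - 13513)/(-7261 - 23364) - 28119 = 9183/(-30625) - 28119 = 9183*(-1/30625) - 28119 = -9183/30625 - 28119 = -861153558/30625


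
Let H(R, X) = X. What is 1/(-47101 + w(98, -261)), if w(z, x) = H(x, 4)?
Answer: -1/47097 ≈ -2.1233e-5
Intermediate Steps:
w(z, x) = 4
1/(-47101 + w(98, -261)) = 1/(-47101 + 4) = 1/(-47097) = -1/47097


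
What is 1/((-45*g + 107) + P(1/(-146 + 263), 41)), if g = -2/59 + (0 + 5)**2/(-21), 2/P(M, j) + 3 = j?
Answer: 7847/1272387 ≈ 0.0061672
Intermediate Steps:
P(M, j) = 2/(-3 + j)
g = -1517/1239 (g = -2*1/59 + 5**2*(-1/21) = -2/59 + 25*(-1/21) = -2/59 - 25/21 = -1517/1239 ≈ -1.2244)
1/((-45*g + 107) + P(1/(-146 + 263), 41)) = 1/((-45*(-1517/1239) + 107) + 2/(-3 + 41)) = 1/((22755/413 + 107) + 2/38) = 1/(66946/413 + 2*(1/38)) = 1/(66946/413 + 1/19) = 1/(1272387/7847) = 7847/1272387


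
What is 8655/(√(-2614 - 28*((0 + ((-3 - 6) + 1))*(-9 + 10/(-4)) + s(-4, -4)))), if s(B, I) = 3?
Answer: -2885*I*√586/586 ≈ -119.18*I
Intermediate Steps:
8655/(√(-2614 - 28*((0 + ((-3 - 6) + 1))*(-9 + 10/(-4)) + s(-4, -4)))) = 8655/(√(-2614 - 28*((0 + ((-3 - 6) + 1))*(-9 + 10/(-4)) + 3))) = 8655/(√(-2614 - 28*((0 + (-9 + 1))*(-9 + 10*(-¼)) + 3))) = 8655/(√(-2614 - 28*((0 - 8)*(-9 - 5/2) + 3))) = 8655/(√(-2614 - 28*(-8*(-23/2) + 3))) = 8655/(√(-2614 - 28*(92 + 3))) = 8655/(√(-2614 - 28*95)) = 8655/(√(-2614 - 2660)) = 8655/(√(-5274)) = 8655/((3*I*√586)) = 8655*(-I*√586/1758) = -2885*I*√586/586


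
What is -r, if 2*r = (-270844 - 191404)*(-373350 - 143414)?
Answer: -119436562736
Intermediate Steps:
r = 119436562736 (r = ((-270844 - 191404)*(-373350 - 143414))/2 = (-462248*(-516764))/2 = (½)*238873125472 = 119436562736)
-r = -1*119436562736 = -119436562736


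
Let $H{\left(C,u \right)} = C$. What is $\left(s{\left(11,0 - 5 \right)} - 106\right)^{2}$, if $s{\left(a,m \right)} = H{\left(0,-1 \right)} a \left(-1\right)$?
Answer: $11236$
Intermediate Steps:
$s{\left(a,m \right)} = 0$ ($s{\left(a,m \right)} = 0 a \left(-1\right) = 0 \left(-1\right) = 0$)
$\left(s{\left(11,0 - 5 \right)} - 106\right)^{2} = \left(0 - 106\right)^{2} = \left(-106\right)^{2} = 11236$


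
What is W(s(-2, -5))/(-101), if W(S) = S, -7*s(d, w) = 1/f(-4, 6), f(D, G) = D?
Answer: -1/2828 ≈ -0.00035361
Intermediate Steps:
s(d, w) = 1/28 (s(d, w) = -⅐/(-4) = -⅐*(-¼) = 1/28)
W(s(-2, -5))/(-101) = (1/28)/(-101) = (1/28)*(-1/101) = -1/2828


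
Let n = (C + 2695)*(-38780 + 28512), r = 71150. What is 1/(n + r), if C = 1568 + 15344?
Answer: -1/201253526 ≈ -4.9689e-9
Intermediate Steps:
C = 16912
n = -201324676 (n = (16912 + 2695)*(-38780 + 28512) = 19607*(-10268) = -201324676)
1/(n + r) = 1/(-201324676 + 71150) = 1/(-201253526) = -1/201253526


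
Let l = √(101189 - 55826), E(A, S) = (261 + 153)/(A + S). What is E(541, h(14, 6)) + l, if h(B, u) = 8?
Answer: 46/61 + √45363 ≈ 213.74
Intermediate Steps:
E(A, S) = 414/(A + S)
l = √45363 ≈ 212.99
E(541, h(14, 6)) + l = 414/(541 + 8) + √45363 = 414/549 + √45363 = 414*(1/549) + √45363 = 46/61 + √45363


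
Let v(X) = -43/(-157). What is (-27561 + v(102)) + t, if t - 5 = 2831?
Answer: -3881782/157 ≈ -24725.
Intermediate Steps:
t = 2836 (t = 5 + 2831 = 2836)
v(X) = 43/157 (v(X) = -43*(-1/157) = 43/157)
(-27561 + v(102)) + t = (-27561 + 43/157) + 2836 = -4327034/157 + 2836 = -3881782/157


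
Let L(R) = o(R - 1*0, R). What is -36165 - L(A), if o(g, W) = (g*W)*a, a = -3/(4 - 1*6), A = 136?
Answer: -63909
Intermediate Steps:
a = 3/2 (a = -3/(4 - 6) = -3/(-2) = -3*(-1/2) = 3/2 ≈ 1.5000)
o(g, W) = 3*W*g/2 (o(g, W) = (g*W)*(3/2) = (W*g)*(3/2) = 3*W*g/2)
L(R) = 3*R**2/2 (L(R) = 3*R*(R - 1*0)/2 = 3*R*(R + 0)/2 = 3*R*R/2 = 3*R**2/2)
-36165 - L(A) = -36165 - 3*136**2/2 = -36165 - 3*18496/2 = -36165 - 1*27744 = -36165 - 27744 = -63909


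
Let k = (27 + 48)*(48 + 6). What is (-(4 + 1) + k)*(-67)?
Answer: -271015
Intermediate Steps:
k = 4050 (k = 75*54 = 4050)
(-(4 + 1) + k)*(-67) = (-(4 + 1) + 4050)*(-67) = (-1*5 + 4050)*(-67) = (-5 + 4050)*(-67) = 4045*(-67) = -271015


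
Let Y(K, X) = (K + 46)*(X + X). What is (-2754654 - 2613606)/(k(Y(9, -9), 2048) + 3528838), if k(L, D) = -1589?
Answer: -5368260/3527249 ≈ -1.5219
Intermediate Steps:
Y(K, X) = 2*X*(46 + K) (Y(K, X) = (46 + K)*(2*X) = 2*X*(46 + K))
(-2754654 - 2613606)/(k(Y(9, -9), 2048) + 3528838) = (-2754654 - 2613606)/(-1589 + 3528838) = -5368260/3527249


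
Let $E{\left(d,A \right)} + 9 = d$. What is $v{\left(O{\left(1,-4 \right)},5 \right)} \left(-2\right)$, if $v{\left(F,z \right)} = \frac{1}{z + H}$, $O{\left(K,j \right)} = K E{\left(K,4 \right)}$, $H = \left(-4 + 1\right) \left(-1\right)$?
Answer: $- \frac{1}{4} \approx -0.25$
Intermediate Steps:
$H = 3$ ($H = \left(-3\right) \left(-1\right) = 3$)
$E{\left(d,A \right)} = -9 + d$
$O{\left(K,j \right)} = K \left(-9 + K\right)$
$v{\left(F,z \right)} = \frac{1}{3 + z}$ ($v{\left(F,z \right)} = \frac{1}{z + 3} = \frac{1}{3 + z}$)
$v{\left(O{\left(1,-4 \right)},5 \right)} \left(-2\right) = \frac{1}{3 + 5} \left(-2\right) = \frac{1}{8} \left(-2\right) = - \frac{1}{4}$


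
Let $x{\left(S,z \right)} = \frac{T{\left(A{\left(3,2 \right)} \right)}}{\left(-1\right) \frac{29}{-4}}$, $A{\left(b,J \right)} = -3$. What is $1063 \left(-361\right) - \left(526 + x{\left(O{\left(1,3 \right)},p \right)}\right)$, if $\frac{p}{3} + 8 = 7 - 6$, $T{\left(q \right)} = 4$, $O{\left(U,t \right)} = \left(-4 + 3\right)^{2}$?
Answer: $- \frac{11143817}{29} \approx -3.8427 \cdot 10^{5}$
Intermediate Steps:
$O{\left(U,t \right)} = 1$ ($O{\left(U,t \right)} = \left(-1\right)^{2} = 1$)
$p = -21$ ($p = -24 + 3 \left(7 - 6\right) = -24 + 3 \cdot 1 = -24 + 3 = -21$)
$x{\left(S,z \right)} = \frac{16}{29}$ ($x{\left(S,z \right)} = \frac{4}{\left(-1\right) \frac{29}{-4}} = \frac{4}{\left(-1\right) 29 \left(- \frac{1}{4}\right)} = \frac{4}{\left(-1\right) \left(- \frac{29}{4}\right)} = \frac{4}{\frac{29}{4}} = 4 \cdot \frac{4}{29} = \frac{16}{29}$)
$1063 \left(-361\right) - \left(526 + x{\left(O{\left(1,3 \right)},p \right)}\right) = 1063 \left(-361\right) - \frac{15270}{29} = -383743 - \frac{15270}{29} = - \frac{11143817}{29}$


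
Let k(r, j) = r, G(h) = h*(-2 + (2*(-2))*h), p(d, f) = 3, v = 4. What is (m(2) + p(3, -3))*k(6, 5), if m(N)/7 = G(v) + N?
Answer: -2922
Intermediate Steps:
G(h) = h*(-2 - 4*h)
m(N) = -504 + 7*N (m(N) = 7*(-2*4*(1 + 2*4) + N) = 7*(-2*4*(1 + 8) + N) = 7*(-2*4*9 + N) = 7*(-72 + N) = -504 + 7*N)
(m(2) + p(3, -3))*k(6, 5) = ((-504 + 7*2) + 3)*6 = ((-504 + 14) + 3)*6 = (-490 + 3)*6 = -487*6 = -2922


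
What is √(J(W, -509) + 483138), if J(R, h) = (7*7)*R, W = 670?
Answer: 8*√8062 ≈ 718.31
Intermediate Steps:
J(R, h) = 49*R
√(J(W, -509) + 483138) = √(49*670 + 483138) = √(32830 + 483138) = √515968 = 8*√8062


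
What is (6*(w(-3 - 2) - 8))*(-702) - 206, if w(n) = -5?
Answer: 54550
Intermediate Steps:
(6*(w(-3 - 2) - 8))*(-702) - 206 = (6*(-5 - 8))*(-702) - 206 = (6*(-13))*(-702) - 206 = -78*(-702) - 206 = 54756 - 206 = 54550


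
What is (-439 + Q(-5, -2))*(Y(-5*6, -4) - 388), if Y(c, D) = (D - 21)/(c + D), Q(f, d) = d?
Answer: 5806647/34 ≈ 1.7078e+5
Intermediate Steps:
Y(c, D) = (-21 + D)/(D + c)
(-439 + Q(-5, -2))*(Y(-5*6, -4) - 388) = (-439 - 2)*((-21 - 4)/(-4 - 5*6) - 388) = -441*(-25/(-4 - 30) - 388) = -441*(-25/(-34) - 388) = -441*(-1/34*(-25) - 388) = -441*(25/34 - 388) = -441*(-13167/34) = 5806647/34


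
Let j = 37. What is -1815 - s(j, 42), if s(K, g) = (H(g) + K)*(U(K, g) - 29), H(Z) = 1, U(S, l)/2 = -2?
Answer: -561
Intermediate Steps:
U(S, l) = -4 (U(S, l) = 2*(-2) = -4)
s(K, g) = -33 - 33*K (s(K, g) = (1 + K)*(-4 - 29) = (1 + K)*(-33) = -33 - 33*K)
-1815 - s(j, 42) = -1815 - (-33 - 33*37) = -1815 - (-33 - 1221) = -1815 - 1*(-1254) = -1815 + 1254 = -561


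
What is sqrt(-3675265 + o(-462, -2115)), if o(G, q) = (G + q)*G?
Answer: I*sqrt(2484691) ≈ 1576.3*I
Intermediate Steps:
o(G, q) = G*(G + q)
sqrt(-3675265 + o(-462, -2115)) = sqrt(-3675265 - 462*(-462 - 2115)) = sqrt(-3675265 - 462*(-2577)) = sqrt(-3675265 + 1190574) = sqrt(-2484691) = I*sqrt(2484691)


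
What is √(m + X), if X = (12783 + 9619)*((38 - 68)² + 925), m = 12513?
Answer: √40896163 ≈ 6395.0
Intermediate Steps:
X = 40883650 (X = 22402*((-30)² + 925) = 22402*(900 + 925) = 22402*1825 = 40883650)
√(m + X) = √(12513 + 40883650) = √40896163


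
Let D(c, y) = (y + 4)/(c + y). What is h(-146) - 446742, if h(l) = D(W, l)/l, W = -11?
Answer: -5120110133/11461 ≈ -4.4674e+5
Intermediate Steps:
D(c, y) = (4 + y)/(c + y)
h(l) = (4 + l)/(l*(-11 + l)) (h(l) = ((4 + l)/(-11 + l))/l = (4 + l)/(l*(-11 + l)))
h(-146) - 446742 = (4 - 146)/((-146)*(-11 - 146)) - 446742 = -1/146*(-142)/(-157) - 446742 = -1/146*(-1/157)*(-142) - 446742 = -71/11461 - 446742 = -5120110133/11461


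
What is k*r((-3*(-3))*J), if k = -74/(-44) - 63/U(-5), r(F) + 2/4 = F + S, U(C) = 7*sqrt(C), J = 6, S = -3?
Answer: 3737/44 + 909*I*sqrt(5)/10 ≈ 84.932 + 203.26*I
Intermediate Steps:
r(F) = -7/2 + F (r(F) = -1/2 + (F - 3) = -1/2 + (-3 + F) = -7/2 + F)
k = 37/22 + 9*I*sqrt(5)/5 (k = -74/(-44) - 63*(-I*sqrt(5)/35) = -74*(-1/44) - 63*(-I*sqrt(5)/35) = 37/22 - 63*(-I*sqrt(5)/35) = 37/22 - (-9)*I*sqrt(5)/5 = 37/22 + 9*I*sqrt(5)/5 ≈ 1.6818 + 4.0249*I)
k*r((-3*(-3))*J) = (37/22 + 9*I*sqrt(5)/5)*(-7/2 - 3*(-3)*6) = (37/22 + 9*I*sqrt(5)/5)*(-7/2 + 9*6) = (37/22 + 9*I*sqrt(5)/5)*(-7/2 + 54) = (37/22 + 9*I*sqrt(5)/5)*(101/2) = 3737/44 + 909*I*sqrt(5)/10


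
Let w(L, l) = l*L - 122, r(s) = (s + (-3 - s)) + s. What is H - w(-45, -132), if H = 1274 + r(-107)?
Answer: -4654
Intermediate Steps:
r(s) = -3 + s
w(L, l) = -122 + L*l (w(L, l) = L*l - 122 = -122 + L*l)
H = 1164 (H = 1274 + (-3 - 107) = 1274 - 110 = 1164)
H - w(-45, -132) = 1164 - (-122 - 45*(-132)) = 1164 - (-122 + 5940) = 1164 - 1*5818 = 1164 - 5818 = -4654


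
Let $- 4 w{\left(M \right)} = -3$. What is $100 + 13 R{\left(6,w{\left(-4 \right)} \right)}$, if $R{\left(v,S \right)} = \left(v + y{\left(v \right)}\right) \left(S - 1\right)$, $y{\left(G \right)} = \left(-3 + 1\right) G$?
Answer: $\frac{239}{2} \approx 119.5$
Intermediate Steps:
$y{\left(G \right)} = - 2 G$
$w{\left(M \right)} = \frac{3}{4}$ ($w{\left(M \right)} = \left(- \frac{1}{4}\right) \left(-3\right) = \frac{3}{4}$)
$R{\left(v,S \right)} = - v \left(-1 + S\right)$ ($R{\left(v,S \right)} = \left(v - 2 v\right) \left(S - 1\right) = - v \left(-1 + S\right)$)
$100 + 13 R{\left(6,w{\left(-4 \right)} \right)} = 100 + 13 \cdot 6 \left(1 - \frac{3}{4}\right) = 100 + 13 \cdot 6 \cdot \frac{1}{4} = 100 + 13 \cdot \frac{3}{2} = 100 + \frac{39}{2} = \frac{239}{2}$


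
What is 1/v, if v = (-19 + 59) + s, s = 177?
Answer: 1/217 ≈ 0.0046083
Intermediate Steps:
v = 217 (v = (-19 + 59) + 177 = 40 + 177 = 217)
1/v = 1/217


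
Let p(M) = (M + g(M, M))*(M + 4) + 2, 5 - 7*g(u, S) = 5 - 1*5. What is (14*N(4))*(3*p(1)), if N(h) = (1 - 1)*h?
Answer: 0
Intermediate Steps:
g(u, S) = 5/7 (g(u, S) = 5/7 - (5 - 1*5)/7 = 5/7 - (5 - 5)/7 = 5/7 - 1/7*0 = 5/7 + 0 = 5/7)
N(h) = 0 (N(h) = 0*h = 0)
p(M) = 2 + (4 + M)*(5/7 + M) (p(M) = (M + 5/7)*(M + 4) + 2 = (5/7 + M)*(4 + M) + 2 = (4 + M)*(5/7 + M) + 2 = 2 + (4 + M)*(5/7 + M))
(14*N(4))*(3*p(1)) = (14*0)*(3*(34/7 + 1**2 + (33/7)*1)) = 0*(3*(34/7 + 1 + 33/7)) = 0*(3*(74/7)) = 0*(222/7) = 0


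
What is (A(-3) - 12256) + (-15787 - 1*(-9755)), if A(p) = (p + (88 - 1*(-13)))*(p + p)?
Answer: -18876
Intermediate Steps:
A(p) = 2*p*(101 + p) (A(p) = (p + (88 + 13))*(2*p) = (p + 101)*(2*p) = (101 + p)*(2*p) = 2*p*(101 + p))
(A(-3) - 12256) + (-15787 - 1*(-9755)) = (2*(-3)*(101 - 3) - 12256) + (-15787 - 1*(-9755)) = (2*(-3)*98 - 12256) + (-15787 + 9755) = (-588 - 12256) - 6032 = -12844 - 6032 = -18876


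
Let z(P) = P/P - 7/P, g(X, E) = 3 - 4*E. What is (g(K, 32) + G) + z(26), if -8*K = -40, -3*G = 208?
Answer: -15101/78 ≈ -193.60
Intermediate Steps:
G = -208/3 (G = -⅓*208 = -208/3 ≈ -69.333)
K = 5 (K = -⅛*(-40) = 5)
z(P) = 1 - 7/P
(g(K, 32) + G) + z(26) = ((3 - 4*32) - 208/3) + (-7 + 26)/26 = ((3 - 128) - 208/3) + (1/26)*19 = (-125 - 208/3) + 19/26 = -583/3 + 19/26 = -15101/78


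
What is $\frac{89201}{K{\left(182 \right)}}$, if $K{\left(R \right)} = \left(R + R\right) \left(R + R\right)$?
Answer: $\frac{12743}{18928} \approx 0.67323$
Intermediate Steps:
$K{\left(R \right)} = 4 R^{2}$ ($K{\left(R \right)} = 2 R 2 R = 4 R^{2}$)
$\frac{89201}{K{\left(182 \right)}} = \frac{89201}{4 \cdot 182^{2}} = \frac{89201}{4 \cdot 33124} = \frac{89201}{132496} = 89201 \cdot \frac{1}{132496} = \frac{12743}{18928}$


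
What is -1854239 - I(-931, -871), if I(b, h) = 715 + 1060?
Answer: -1856014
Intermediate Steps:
I(b, h) = 1775
-1854239 - I(-931, -871) = -1854239 - 1*1775 = -1854239 - 1775 = -1856014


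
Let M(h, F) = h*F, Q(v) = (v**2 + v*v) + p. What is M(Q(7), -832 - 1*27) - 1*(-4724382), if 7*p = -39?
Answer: 32514901/7 ≈ 4.6450e+6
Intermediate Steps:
p = -39/7 (p = (1/7)*(-39) = -39/7 ≈ -5.5714)
Q(v) = -39/7 + 2*v**2 (Q(v) = (v**2 + v*v) - 39/7 = (v**2 + v**2) - 39/7 = 2*v**2 - 39/7 = -39/7 + 2*v**2)
M(h, F) = F*h
M(Q(7), -832 - 1*27) - 1*(-4724382) = (-832 - 1*27)*(-39/7 + 2*7**2) - 1*(-4724382) = (-832 - 27)*(-39/7 + 2*49) + 4724382 = -859*(-39/7 + 98) + 4724382 = -859*647/7 + 4724382 = -555773/7 + 4724382 = 32514901/7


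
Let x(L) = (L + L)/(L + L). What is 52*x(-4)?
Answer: 52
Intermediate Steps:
x(L) = 1 (x(L) = (2*L)/((2*L)) = (2*L)*(1/(2*L)) = 1)
52*x(-4) = 52*1 = 52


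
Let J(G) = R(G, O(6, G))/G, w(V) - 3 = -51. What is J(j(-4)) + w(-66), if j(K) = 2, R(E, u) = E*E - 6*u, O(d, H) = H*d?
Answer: -82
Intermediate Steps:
w(V) = -48 (w(V) = 3 - 51 = -48)
R(E, u) = E² - 6*u
J(G) = (G² - 36*G)/G (J(G) = (G² - 6*G*6)/G = (G² - 36*G)/G)
J(j(-4)) + w(-66) = (-36 + 2) - 48 = -34 - 48 = -82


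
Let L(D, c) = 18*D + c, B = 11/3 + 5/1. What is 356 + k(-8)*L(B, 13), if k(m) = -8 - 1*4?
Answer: -1672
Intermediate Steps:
B = 26/3 (B = 11*(⅓) + 5*1 = 11/3 + 5 = 26/3 ≈ 8.6667)
k(m) = -12 (k(m) = -8 - 4 = -12)
L(D, c) = c + 18*D
356 + k(-8)*L(B, 13) = 356 - 12*(13 + 18*(26/3)) = 356 - 12*(13 + 156) = 356 - 12*169 = 356 - 2028 = -1672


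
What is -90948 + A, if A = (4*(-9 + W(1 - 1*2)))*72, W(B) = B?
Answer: -93828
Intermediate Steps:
A = -2880 (A = (4*(-9 + (1 - 1*2)))*72 = (4*(-9 + (1 - 2)))*72 = (4*(-9 - 1))*72 = (4*(-10))*72 = -40*72 = -2880)
-90948 + A = -90948 - 2880 = -93828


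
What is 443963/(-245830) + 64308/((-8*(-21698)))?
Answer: -589000363/410309180 ≈ -1.4355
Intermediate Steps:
443963/(-245830) + 64308/((-8*(-21698))) = 443963*(-1/245830) + 64308/173584 = -34151/18910 + 64308*(1/173584) = -34151/18910 + 16077/43396 = -589000363/410309180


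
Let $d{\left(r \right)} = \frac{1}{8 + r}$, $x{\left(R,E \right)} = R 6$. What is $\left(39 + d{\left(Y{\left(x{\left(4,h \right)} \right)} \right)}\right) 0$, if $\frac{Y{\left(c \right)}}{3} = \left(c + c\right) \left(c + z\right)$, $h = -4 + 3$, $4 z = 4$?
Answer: $0$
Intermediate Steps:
$z = 1$ ($z = \frac{1}{4} \cdot 4 = 1$)
$h = -1$
$x{\left(R,E \right)} = 6 R$
$Y{\left(c \right)} = 6 c \left(1 + c\right)$ ($Y{\left(c \right)} = 3 \left(c + c\right) \left(c + 1\right) = 3 \cdot 2 c \left(1 + c\right) = 6 c \left(1 + c\right)$)
$\left(39 + d{\left(Y{\left(x{\left(4,h \right)} \right)} \right)}\right) 0 = \left(39 + \frac{1}{8 + 6 \cdot 6 \cdot 4 \left(1 + 6 \cdot 4\right)}\right) 0 = \left(39 + \frac{1}{8 + 6 \cdot 24 \left(1 + 24\right)}\right) 0 = \left(39 + \frac{1}{8 + 6 \cdot 24 \cdot 25}\right) 0 = \left(39 + \frac{1}{8 + 3600}\right) 0 = \left(39 + \frac{1}{3608}\right) 0 = \frac{140713}{3608} \cdot 0 = 0$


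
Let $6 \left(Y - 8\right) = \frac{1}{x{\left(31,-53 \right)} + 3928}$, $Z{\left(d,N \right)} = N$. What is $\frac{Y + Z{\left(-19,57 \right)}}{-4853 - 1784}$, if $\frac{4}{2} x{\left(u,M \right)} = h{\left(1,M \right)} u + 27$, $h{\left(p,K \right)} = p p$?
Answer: $- \frac{1543231}{157575654} \approx -0.0097936$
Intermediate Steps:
$h{\left(p,K \right)} = p^{2}$
$x{\left(u,M \right)} = \frac{27}{2} + \frac{u}{2}$ ($x{\left(u,M \right)} = \frac{1^{2} u + 27}{2} = \frac{1 u + 27}{2} = \frac{u + 27}{2} = \frac{27 + u}{2} = \frac{27}{2} + \frac{u}{2}$)
$Y = \frac{189937}{23742}$ ($Y = 8 + \frac{1}{6 \left(\left(\frac{27}{2} + \frac{1}{2} \cdot 31\right) + 3928\right)} = 8 + \frac{1}{6 \left(\left(\frac{27}{2} + \frac{31}{2}\right) + 3928\right)} = 8 + \frac{1}{6 \left(29 + 3928\right)} = 8 + \frac{1}{6 \cdot 3957} = 8 + \frac{1}{6} \cdot \frac{1}{3957} = 8 + \frac{1}{23742} = \frac{189937}{23742} \approx 8.0$)
$\frac{Y + Z{\left(-19,57 \right)}}{-4853 - 1784} = \frac{\frac{189937}{23742} + 57}{-4853 - 1784} = \frac{1543231}{23742 \left(-6637\right)} = \frac{1543231}{23742} \left(- \frac{1}{6637}\right) = - \frac{1543231}{157575654}$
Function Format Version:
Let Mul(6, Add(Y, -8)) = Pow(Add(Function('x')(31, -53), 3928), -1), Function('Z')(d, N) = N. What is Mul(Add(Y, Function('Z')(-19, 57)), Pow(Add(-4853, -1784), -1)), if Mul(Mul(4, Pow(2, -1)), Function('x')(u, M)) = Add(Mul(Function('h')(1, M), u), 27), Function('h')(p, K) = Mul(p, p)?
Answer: Rational(-1543231, 157575654) ≈ -0.0097936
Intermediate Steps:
Function('h')(p, K) = Pow(p, 2)
Function('x')(u, M) = Add(Rational(27, 2), Mul(Rational(1, 2), u)) (Function('x')(u, M) = Mul(Rational(1, 2), Add(Mul(Pow(1, 2), u), 27)) = Mul(Rational(1, 2), Add(Mul(1, u), 27)) = Mul(Rational(1, 2), Add(u, 27)) = Mul(Rational(1, 2), Add(27, u)) = Add(Rational(27, 2), Mul(Rational(1, 2), u)))
Y = Rational(189937, 23742) (Y = Add(8, Mul(Rational(1, 6), Pow(Add(Add(Rational(27, 2), Mul(Rational(1, 2), 31)), 3928), -1))) = Add(8, Mul(Rational(1, 6), Pow(Add(Add(Rational(27, 2), Rational(31, 2)), 3928), -1))) = Add(8, Mul(Rational(1, 6), Pow(Add(29, 3928), -1))) = Add(8, Mul(Rational(1, 6), Pow(3957, -1))) = Add(8, Mul(Rational(1, 6), Rational(1, 3957))) = Add(8, Rational(1, 23742)) = Rational(189937, 23742) ≈ 8.0000)
Mul(Add(Y, Function('Z')(-19, 57)), Pow(Add(-4853, -1784), -1)) = Mul(Add(Rational(189937, 23742), 57), Pow(Add(-4853, -1784), -1)) = Mul(Rational(1543231, 23742), Pow(-6637, -1)) = Mul(Rational(1543231, 23742), Rational(-1, 6637)) = Rational(-1543231, 157575654)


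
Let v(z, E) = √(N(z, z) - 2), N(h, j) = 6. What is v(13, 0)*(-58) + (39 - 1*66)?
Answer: -143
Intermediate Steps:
v(z, E) = 2 (v(z, E) = √(6 - 2) = √4 = 2)
v(13, 0)*(-58) + (39 - 1*66) = 2*(-58) + (39 - 1*66) = -116 + (39 - 66) = -116 - 27 = -143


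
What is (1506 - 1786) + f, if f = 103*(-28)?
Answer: -3164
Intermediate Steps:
f = -2884
(1506 - 1786) + f = (1506 - 1786) - 2884 = -280 - 2884 = -3164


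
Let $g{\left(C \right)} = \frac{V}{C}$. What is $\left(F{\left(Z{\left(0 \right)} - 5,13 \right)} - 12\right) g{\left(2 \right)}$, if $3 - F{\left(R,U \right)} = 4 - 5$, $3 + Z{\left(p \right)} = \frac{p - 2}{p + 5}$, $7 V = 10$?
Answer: $- \frac{40}{7} \approx -5.7143$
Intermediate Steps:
$V = \frac{10}{7}$ ($V = \frac{1}{7} \cdot 10 = \frac{10}{7} \approx 1.4286$)
$Z{\left(p \right)} = -3 + \frac{-2 + p}{5 + p}$ ($Z{\left(p \right)} = -3 + \frac{p - 2}{p + 5} = -3 + \frac{-2 + p}{5 + p}$)
$F{\left(R,U \right)} = 4$ ($F{\left(R,U \right)} = 3 - \left(4 - 5\right) = 3 - -1 = 3 + 1 = 4$)
$g{\left(C \right)} = \frac{10}{7 C}$
$\left(F{\left(Z{\left(0 \right)} - 5,13 \right)} - 12\right) g{\left(2 \right)} = \left(4 - 12\right) \frac{10}{7 \cdot 2} = - 8 \cdot \frac{10}{7} \cdot \frac{1}{2} = \left(-8\right) \frac{5}{7} = - \frac{40}{7}$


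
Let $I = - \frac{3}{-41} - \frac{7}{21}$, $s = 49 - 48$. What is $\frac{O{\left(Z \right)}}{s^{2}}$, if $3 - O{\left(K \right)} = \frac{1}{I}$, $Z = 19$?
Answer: $\frac{219}{32} \approx 6.8438$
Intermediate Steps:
$s = 1$
$I = - \frac{32}{123}$ ($I = \left(-3\right) \left(- \frac{1}{41}\right) - \frac{1}{3} = \frac{3}{41} - \frac{1}{3} = - \frac{32}{123} \approx -0.26016$)
$O{\left(K \right)} = \frac{219}{32}$ ($O{\left(K \right)} = 3 - \frac{1}{- \frac{32}{123}} = 3 - - \frac{123}{32} = 3 + \frac{123}{32} = \frac{219}{32}$)
$\frac{O{\left(Z \right)}}{s^{2}} = \frac{219}{32 \cdot 1^{2}} = \frac{219}{32 \cdot 1} = \frac{219}{32} \cdot 1 = \frac{219}{32}$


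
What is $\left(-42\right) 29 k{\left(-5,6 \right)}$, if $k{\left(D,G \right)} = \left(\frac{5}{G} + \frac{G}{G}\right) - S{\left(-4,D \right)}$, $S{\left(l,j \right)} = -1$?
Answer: $-3451$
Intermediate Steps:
$k{\left(D,G \right)} = 2 + \frac{5}{G}$ ($k{\left(D,G \right)} = \left(\frac{5}{G} + \frac{G}{G}\right) - -1 = \left(\frac{5}{G} + 1\right) + 1 = \left(1 + \frac{5}{G}\right) + 1 = 2 + \frac{5}{G}$)
$\left(-42\right) 29 k{\left(-5,6 \right)} = \left(-42\right) 29 \left(2 + \frac{5}{6}\right) = - 1218 \left(2 + 5 \cdot \frac{1}{6}\right) = - 1218 \left(2 + \frac{5}{6}\right) = \left(-1218\right) \frac{17}{6} = -3451$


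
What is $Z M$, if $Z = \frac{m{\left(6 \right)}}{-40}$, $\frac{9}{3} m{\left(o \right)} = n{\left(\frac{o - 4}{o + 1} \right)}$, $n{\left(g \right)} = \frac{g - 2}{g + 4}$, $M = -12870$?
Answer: $- \frac{429}{10} \approx -42.9$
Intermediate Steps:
$n{\left(g \right)} = \frac{-2 + g}{4 + g}$
$m{\left(o \right)} = \frac{-2 + \frac{-4 + o}{1 + o}}{3 \left(4 + \frac{-4 + o}{1 + o}\right)}$ ($m{\left(o \right)} = \frac{\frac{1}{4 + \frac{o - 4}{o + 1}} \left(-2 + \frac{o - 4}{o + 1}\right)}{3} = \frac{\frac{1}{4 + \frac{-4 + o}{1 + o}} \left(-2 + \frac{-4 + o}{1 + o}\right)}{3} = \frac{-2 + \frac{-4 + o}{1 + o}}{3 \left(4 + \frac{-4 + o}{1 + o}\right)}$)
$Z = \frac{1}{300}$ ($Z = \frac{\frac{1}{15} \cdot \frac{1}{6} \left(-6 - 6\right)}{-40} = \frac{1}{15} \cdot \frac{1}{6} \left(-6 - 6\right) \left(- \frac{1}{40}\right) = \frac{1}{15} \cdot \frac{1}{6} \left(-12\right) \left(- \frac{1}{40}\right) = \left(- \frac{2}{15}\right) \left(- \frac{1}{40}\right) = \frac{1}{300} \approx 0.0033333$)
$Z M = \frac{1}{300} \left(-12870\right) = - \frac{429}{10}$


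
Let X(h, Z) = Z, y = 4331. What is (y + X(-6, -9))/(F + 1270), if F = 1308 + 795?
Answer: 4322/3373 ≈ 1.2814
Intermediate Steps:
F = 2103
(y + X(-6, -9))/(F + 1270) = (4331 - 9)/(2103 + 1270) = 4322/3373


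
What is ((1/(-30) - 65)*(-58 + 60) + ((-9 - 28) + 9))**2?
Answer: 5621641/225 ≈ 24985.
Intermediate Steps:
((1/(-30) - 65)*(-58 + 60) + ((-9 - 28) + 9))**2 = ((-1/30 - 65)*2 + (-37 + 9))**2 = (-1951/30*2 - 28)**2 = (-1951/15 - 28)**2 = (-2371/15)**2 = 5621641/225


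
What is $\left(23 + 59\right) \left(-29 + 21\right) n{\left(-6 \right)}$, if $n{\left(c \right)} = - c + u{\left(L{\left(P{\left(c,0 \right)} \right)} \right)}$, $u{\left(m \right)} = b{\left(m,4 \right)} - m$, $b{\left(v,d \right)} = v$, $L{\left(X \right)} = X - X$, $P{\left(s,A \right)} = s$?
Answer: $-3936$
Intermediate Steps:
$L{\left(X \right)} = 0$
$u{\left(m \right)} = 0$ ($u{\left(m \right)} = m - m = 0$)
$n{\left(c \right)} = - c$ ($n{\left(c \right)} = - c + 0 = - c$)
$\left(23 + 59\right) \left(-29 + 21\right) n{\left(-6 \right)} = \left(23 + 59\right) \left(-29 + 21\right) \left(\left(-1\right) \left(-6\right)\right) = 82 \left(-8\right) 6 = \left(-656\right) 6 = -3936$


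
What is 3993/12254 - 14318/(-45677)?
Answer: 32531003/50884178 ≈ 0.63931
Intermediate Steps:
3993/12254 - 14318/(-45677) = 3993*(1/12254) - 14318*(-1/45677) = 363/1114 + 14318/45677 = 32531003/50884178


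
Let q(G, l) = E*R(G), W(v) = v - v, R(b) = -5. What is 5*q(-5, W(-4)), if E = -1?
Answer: 25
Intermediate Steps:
W(v) = 0
q(G, l) = 5 (q(G, l) = -1*(-5) = 5)
5*q(-5, W(-4)) = 5*5 = 25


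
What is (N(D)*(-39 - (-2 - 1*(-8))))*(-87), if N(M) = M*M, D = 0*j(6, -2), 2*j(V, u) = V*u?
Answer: 0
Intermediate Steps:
j(V, u) = V*u/2 (j(V, u) = (V*u)/2 = V*u/2)
D = 0 (D = 0*((½)*6*(-2)) = 0*(-6) = 0)
N(M) = M²
(N(D)*(-39 - (-2 - 1*(-8))))*(-87) = (0²*(-39 - (-2 - 1*(-8))))*(-87) = (0*(-39 - (-2 + 8)))*(-87) = (0*(-39 - 1*6))*(-87) = (0*(-39 - 6))*(-87) = (0*(-45))*(-87) = 0*(-87) = 0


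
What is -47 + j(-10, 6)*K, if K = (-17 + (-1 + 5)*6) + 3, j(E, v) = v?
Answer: 13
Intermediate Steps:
K = 10 (K = (-17 + 4*6) + 3 = (-17 + 24) + 3 = 7 + 3 = 10)
-47 + j(-10, 6)*K = -47 + 6*10 = -47 + 60 = 13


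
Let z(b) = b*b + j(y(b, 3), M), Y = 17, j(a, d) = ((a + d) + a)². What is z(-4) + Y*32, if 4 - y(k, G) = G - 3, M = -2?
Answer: 596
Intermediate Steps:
y(k, G) = 7 - G (y(k, G) = 4 - (G - 3) = 4 - (-3 + G) = 4 + (3 - G) = 7 - G)
j(a, d) = (d + 2*a)²
z(b) = 36 + b² (z(b) = b*b + (-2 + 2*(7 - 1*3))² = b² + (-2 + 2*(7 - 3))² = b² + (-2 + 2*4)² = b² + (-2 + 8)² = b² + 6² = b² + 36 = 36 + b²)
z(-4) + Y*32 = (36 + (-4)²) + 17*32 = (36 + 16) + 544 = 52 + 544 = 596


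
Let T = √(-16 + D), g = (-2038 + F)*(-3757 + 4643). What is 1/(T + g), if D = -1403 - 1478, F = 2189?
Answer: 133786/17898696693 - I*√2897/17898696693 ≈ 7.4746e-6 - 3.0071e-9*I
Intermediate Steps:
g = 133786 (g = (-2038 + 2189)*(-3757 + 4643) = 151*886 = 133786)
D = -2881
T = I*√2897 (T = √(-16 - 2881) = √(-2897) = I*√2897 ≈ 53.824*I)
1/(T + g) = 1/(I*√2897 + 133786) = 1/(133786 + I*√2897)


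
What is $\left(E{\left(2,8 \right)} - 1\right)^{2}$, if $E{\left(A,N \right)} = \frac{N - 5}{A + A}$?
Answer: $\frac{1}{16} \approx 0.0625$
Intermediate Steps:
$E{\left(A,N \right)} = \frac{-5 + N}{2 A}$
$\left(E{\left(2,8 \right)} - 1\right)^{2} = \left(\frac{-5 + 8}{2 \cdot 2} - 1\right)^{2} = \left(\frac{1}{2} \cdot \frac{1}{2} \cdot 3 - 1\right)^{2} = \left(\frac{3}{4} - 1\right)^{2} = \left(- \frac{1}{4}\right)^{2} = \frac{1}{16}$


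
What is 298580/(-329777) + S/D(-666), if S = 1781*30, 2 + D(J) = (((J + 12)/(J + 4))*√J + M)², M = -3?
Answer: 10*(-58171326228*√74 + 195149748887917*I)/(329777*(-70447787*I + 1948266*√74)) ≈ -79.549 + 18.709*I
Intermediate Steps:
D(J) = -2 + (-3 + √J*(12 + J)/(4 + J))² (D(J) = -2 + (((J + 12)/(J + 4))*√J - 3)² = -2 + (((12 + J)/(4 + J))*√J - 3)² = -2 + (√J*(12 + J)/(4 + J) - 3)² = -2 + (-3 + √J*(12 + J)/(4 + J))²)
S = 53430
298580/(-329777) + S/D(-666) = 298580/(-329777) + 53430/(-2 + (-12 + (-666)^(3/2) - 3*(-666) + 12*√(-666))²/(4 - 666)²) = 298580*(-1/329777) + 53430/(-2 + (-12 - 1998*I*√74 + 1998 + 12*(3*I*√74))²/(-662)²) = -298580/329777 + 53430/(-2 + (-12 - 1998*I*√74 + 1998 + 36*I*√74)²/438244) = -298580/329777 + 53430/(-2 + (1986 - 1962*I*√74)²/438244)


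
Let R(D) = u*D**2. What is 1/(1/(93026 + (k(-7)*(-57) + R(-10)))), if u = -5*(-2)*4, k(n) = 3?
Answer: 96855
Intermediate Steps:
u = 40 (u = 10*4 = 40)
R(D) = 40*D**2
1/(1/(93026 + (k(-7)*(-57) + R(-10)))) = 1/(1/(93026 + (3*(-57) + 40*(-10)**2))) = 1/(1/(93026 + (-171 + 40*100))) = 1/(1/(93026 + (-171 + 4000))) = 1/(1/(93026 + 3829)) = 1/(1/96855) = 96855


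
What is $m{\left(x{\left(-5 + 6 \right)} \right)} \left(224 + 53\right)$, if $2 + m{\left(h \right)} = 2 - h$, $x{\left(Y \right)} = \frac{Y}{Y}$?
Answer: $-277$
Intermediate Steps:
$x{\left(Y \right)} = 1$
$m{\left(h \right)} = - h$ ($m{\left(h \right)} = -2 - \left(-2 + h\right) = - h$)
$m{\left(x{\left(-5 + 6 \right)} \right)} \left(224 + 53\right) = \left(-1\right) 1 \left(224 + 53\right) = \left(-1\right) 277 = -277$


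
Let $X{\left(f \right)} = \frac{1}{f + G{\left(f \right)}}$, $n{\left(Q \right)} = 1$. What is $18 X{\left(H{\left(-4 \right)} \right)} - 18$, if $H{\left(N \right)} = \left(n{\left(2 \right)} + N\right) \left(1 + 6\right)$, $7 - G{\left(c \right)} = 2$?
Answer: $- \frac{153}{8} \approx -19.125$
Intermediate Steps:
$G{\left(c \right)} = 5$ ($G{\left(c \right)} = 7 - 2 = 5$)
$H{\left(N \right)} = 7 + 7 N$ ($H{\left(N \right)} = \left(1 + N\right) \left(1 + 6\right) = \left(1 + N\right) 7 = 7 + 7 N$)
$X{\left(f \right)} = \frac{1}{5 + f}$ ($X{\left(f \right)} = \frac{1}{f + 5} = \frac{1}{5 + f}$)
$18 X{\left(H{\left(-4 \right)} \right)} - 18 = \frac{18}{5 + \left(7 + 7 \left(-4\right)\right)} - 18 = \frac{18}{5 + \left(7 - 28\right)} - 18 = \frac{18}{5 - 21} - 18 = \frac{18}{-16} - 18 = 18 \left(- \frac{1}{16}\right) - 18 = - \frac{9}{8} - 18 = - \frac{153}{8}$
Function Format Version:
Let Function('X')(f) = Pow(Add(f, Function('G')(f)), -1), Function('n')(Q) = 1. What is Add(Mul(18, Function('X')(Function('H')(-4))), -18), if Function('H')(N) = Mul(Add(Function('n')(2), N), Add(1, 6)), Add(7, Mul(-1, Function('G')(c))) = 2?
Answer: Rational(-153, 8) ≈ -19.125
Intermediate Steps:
Function('G')(c) = 5 (Function('G')(c) = Add(7, Mul(-1, 2)) = Add(7, -2) = 5)
Function('H')(N) = Add(7, Mul(7, N)) (Function('H')(N) = Mul(Add(1, N), Add(1, 6)) = Mul(Add(1, N), 7) = Add(7, Mul(7, N)))
Function('X')(f) = Pow(Add(5, f), -1) (Function('X')(f) = Pow(Add(f, 5), -1) = Pow(Add(5, f), -1))
Add(Mul(18, Function('X')(Function('H')(-4))), -18) = Add(Mul(18, Pow(Add(5, Add(7, Mul(7, -4))), -1)), -18) = Add(Mul(18, Pow(Add(5, Add(7, -28)), -1)), -18) = Add(Mul(18, Pow(Add(5, -21), -1)), -18) = Add(Mul(18, Pow(-16, -1)), -18) = Add(Mul(18, Rational(-1, 16)), -18) = Add(Rational(-9, 8), -18) = Rational(-153, 8)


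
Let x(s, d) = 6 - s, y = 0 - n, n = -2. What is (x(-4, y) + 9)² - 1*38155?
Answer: -37794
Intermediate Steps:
y = 2 (y = 0 - 1*(-2) = 0 + 2 = 2)
(x(-4, y) + 9)² - 1*38155 = ((6 - 1*(-4)) + 9)² - 1*38155 = ((6 + 4) + 9)² - 38155 = (10 + 9)² - 38155 = 19² - 38155 = 361 - 38155 = -37794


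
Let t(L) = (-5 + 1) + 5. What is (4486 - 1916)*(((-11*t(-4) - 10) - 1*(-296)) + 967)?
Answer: 3191940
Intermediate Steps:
t(L) = 1 (t(L) = -4 + 5 = 1)
(4486 - 1916)*(((-11*t(-4) - 10) - 1*(-296)) + 967) = (4486 - 1916)*(((-11*1 - 10) - 1*(-296)) + 967) = 2570*(((-11 - 10) + 296) + 967) = 2570*((-21 + 296) + 967) = 2570*(275 + 967) = 2570*1242 = 3191940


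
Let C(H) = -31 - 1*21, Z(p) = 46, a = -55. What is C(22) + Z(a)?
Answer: -6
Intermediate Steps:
C(H) = -52 (C(H) = -31 - 21 = -52)
C(22) + Z(a) = -52 + 46 = -6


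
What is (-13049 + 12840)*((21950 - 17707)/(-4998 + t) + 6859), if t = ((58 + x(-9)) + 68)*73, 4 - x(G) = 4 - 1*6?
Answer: -6649603565/4638 ≈ -1.4337e+6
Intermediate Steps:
x(G) = 6 (x(G) = 4 - (4 - 1*6) = 4 - (4 - 6) = 4 - 1*(-2) = 4 + 2 = 6)
t = 9636 (t = ((58 + 6) + 68)*73 = (64 + 68)*73 = 132*73 = 9636)
(-13049 + 12840)*((21950 - 17707)/(-4998 + t) + 6859) = (-13049 + 12840)*((21950 - 17707)/(-4998 + 9636) + 6859) = -209*(4243/4638 + 6859) = -209*31816285/4638 = -6649603565/4638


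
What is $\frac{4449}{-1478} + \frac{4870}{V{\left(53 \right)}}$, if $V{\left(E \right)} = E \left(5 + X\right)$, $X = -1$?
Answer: $\frac{781834}{39167} \approx 19.962$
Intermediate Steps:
$V{\left(E \right)} = 4 E$ ($V{\left(E \right)} = E \left(5 - 1\right) = E 4 = 4 E$)
$\frac{4449}{-1478} + \frac{4870}{V{\left(53 \right)}} = \frac{4449}{-1478} + \frac{4870}{4 \cdot 53} = 4449 \left(- \frac{1}{1478}\right) + \frac{4870}{212} = - \frac{4449}{1478} + 4870 \cdot \frac{1}{212} = - \frac{4449}{1478} + \frac{2435}{106} = \frac{781834}{39167}$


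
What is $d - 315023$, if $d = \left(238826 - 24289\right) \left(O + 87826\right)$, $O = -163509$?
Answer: $-16237118794$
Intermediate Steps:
$d = -16236803771$ ($d = \left(238826 - 24289\right) \left(-163509 + 87826\right) = 214537 \left(-75683\right) = -16236803771$)
$d - 315023 = -16236803771 - 315023 = -16237118794$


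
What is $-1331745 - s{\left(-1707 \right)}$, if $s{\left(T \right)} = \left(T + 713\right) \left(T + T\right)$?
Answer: $-4725261$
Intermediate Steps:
$s{\left(T \right)} = 2 T \left(713 + T\right)$ ($s{\left(T \right)} = \left(713 + T\right) 2 T = 2 T \left(713 + T\right)$)
$-1331745 - s{\left(-1707 \right)} = -1331745 - 2 \left(-1707\right) \left(713 - 1707\right) = -1331745 - 2 \left(-1707\right) \left(-994\right) = -1331745 - 3393516 = -4725261$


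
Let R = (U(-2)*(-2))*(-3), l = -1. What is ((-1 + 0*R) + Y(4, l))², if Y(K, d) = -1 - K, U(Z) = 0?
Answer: 36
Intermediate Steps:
R = 0 (R = (0*(-2))*(-3) = 0*(-3) = 0)
((-1 + 0*R) + Y(4, l))² = ((-1 + 0*0) + (-1 - 1*4))² = ((-1 + 0) + (-1 - 4))² = (-1 - 5)² = (-6)² = 36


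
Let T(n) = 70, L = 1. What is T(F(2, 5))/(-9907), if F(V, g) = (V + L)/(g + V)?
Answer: -70/9907 ≈ -0.0070657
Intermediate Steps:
F(V, g) = (1 + V)/(V + g) (F(V, g) = (V + 1)/(g + V) = (1 + V)/(V + g))
T(F(2, 5))/(-9907) = 70/(-9907) = 70*(-1/9907) = -70/9907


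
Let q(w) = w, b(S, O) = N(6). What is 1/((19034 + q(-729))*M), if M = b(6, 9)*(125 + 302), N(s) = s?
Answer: 1/46897410 ≈ 2.1323e-8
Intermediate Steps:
b(S, O) = 6
M = 2562 (M = 6*(125 + 302) = 6*427 = 2562)
1/((19034 + q(-729))*M) = 1/((19034 - 729)*2562) = (1/2562)/18305 = (1/18305)*(1/2562) = 1/46897410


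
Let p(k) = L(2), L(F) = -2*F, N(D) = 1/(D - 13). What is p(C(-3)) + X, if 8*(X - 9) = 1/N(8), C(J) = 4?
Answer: 35/8 ≈ 4.3750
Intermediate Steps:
N(D) = 1/(-13 + D)
p(k) = -4 (p(k) = -2*2 = -4)
X = 67/8 (X = 9 + 1/(8*(1/(-13 + 8))) = 9 + 1/(8*(1/(-5))) = 9 + 1/(8*(-⅕)) = 9 + (⅛)*(-5) = 9 - 5/8 = 67/8 ≈ 8.3750)
p(C(-3)) + X = -4 + 67/8 = 35/8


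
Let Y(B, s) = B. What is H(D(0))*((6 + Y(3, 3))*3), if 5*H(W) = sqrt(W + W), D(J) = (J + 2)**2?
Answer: 54*sqrt(2)/5 ≈ 15.273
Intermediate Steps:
D(J) = (2 + J)**2
H(W) = sqrt(2)*sqrt(W)/5 (H(W) = sqrt(W + W)/5 = sqrt(2*W)/5 = (sqrt(2)*sqrt(W))/5 = sqrt(2)*sqrt(W)/5)
H(D(0))*((6 + Y(3, 3))*3) = (sqrt(2)*sqrt((2 + 0)**2)/5)*((6 + 3)*3) = (sqrt(2)*sqrt(2**2)/5)*(9*3) = (sqrt(2)*sqrt(4)/5)*27 = ((1/5)*sqrt(2)*2)*27 = (2*sqrt(2)/5)*27 = 54*sqrt(2)/5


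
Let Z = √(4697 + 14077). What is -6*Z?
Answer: -18*√2086 ≈ -822.11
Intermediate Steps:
Z = 3*√2086 (Z = √18774 = 3*√2086 ≈ 137.02)
-6*Z = -18*√2086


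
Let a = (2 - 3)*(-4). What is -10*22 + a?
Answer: -216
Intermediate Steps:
a = 4 (a = -1*(-4) = 4)
-10*22 + a = -10*22 + 4 = -220 + 4 = -216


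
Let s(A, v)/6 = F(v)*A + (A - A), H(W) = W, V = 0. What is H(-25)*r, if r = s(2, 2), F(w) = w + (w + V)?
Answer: -1200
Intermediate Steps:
F(w) = 2*w (F(w) = w + (w + 0) = w + w = 2*w)
s(A, v) = 12*A*v (s(A, v) = 6*((2*v)*A + (A - A)) = 6*(2*A*v + 0) = 6*(2*A*v) = 12*A*v)
r = 48 (r = 12*2*2 = 48)
H(-25)*r = -25*48 = -1200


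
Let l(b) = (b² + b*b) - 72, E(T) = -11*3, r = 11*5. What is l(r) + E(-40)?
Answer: 5945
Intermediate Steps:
r = 55
E(T) = -33
l(b) = -72 + 2*b² (l(b) = (b² + b²) - 72 = 2*b² - 72 = -72 + 2*b²)
l(r) + E(-40) = (-72 + 2*55²) - 33 = (-72 + 2*3025) - 33 = (-72 + 6050) - 33 = 5978 - 33 = 5945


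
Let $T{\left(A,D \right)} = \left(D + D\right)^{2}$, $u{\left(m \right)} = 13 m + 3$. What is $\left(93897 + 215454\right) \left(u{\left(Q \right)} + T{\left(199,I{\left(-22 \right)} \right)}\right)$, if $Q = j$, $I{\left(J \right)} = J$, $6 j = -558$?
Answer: $225826230$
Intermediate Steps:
$j = -93$ ($j = \frac{1}{6} \left(-558\right) = -93$)
$Q = -93$
$u{\left(m \right)} = 3 + 13 m$
$T{\left(A,D \right)} = 4 D^{2}$ ($T{\left(A,D \right)} = \left(2 D\right)^{2} = 4 D^{2}$)
$\left(93897 + 215454\right) \left(u{\left(Q \right)} + T{\left(199,I{\left(-22 \right)} \right)}\right) = \left(93897 + 215454\right) \left(\left(3 + 13 \left(-93\right)\right) + 4 \left(-22\right)^{2}\right) = 309351 \left(\left(3 - 1209\right) + 4 \cdot 484\right) = 309351 \left(-1206 + 1936\right) = 309351 \cdot 730 = 225826230$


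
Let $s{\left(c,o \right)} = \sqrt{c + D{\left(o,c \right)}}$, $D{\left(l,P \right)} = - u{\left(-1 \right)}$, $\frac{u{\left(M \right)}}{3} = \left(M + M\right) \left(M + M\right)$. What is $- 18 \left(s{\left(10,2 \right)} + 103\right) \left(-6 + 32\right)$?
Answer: $-48204 - 468 i \sqrt{2} \approx -48204.0 - 661.85 i$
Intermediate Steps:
$u{\left(M \right)} = 12 M^{2}$ ($u{\left(M \right)} = 3 \left(M + M\right) \left(M + M\right) = 3 \cdot 2 M 2 M = 3 \cdot 4 M^{2} = 12 M^{2}$)
$D{\left(l,P \right)} = -12$ ($D{\left(l,P \right)} = - 12 \left(-1\right)^{2} = - 12 \cdot 1 = \left(-1\right) 12 = -12$)
$s{\left(c,o \right)} = \sqrt{-12 + c}$ ($s{\left(c,o \right)} = \sqrt{c - 12} = \sqrt{-12 + c}$)
$- 18 \left(s{\left(10,2 \right)} + 103\right) \left(-6 + 32\right) = - 18 \left(\sqrt{-12 + 10} + 103\right) \left(-6 + 32\right) = - 18 \left(\sqrt{-2} + 103\right) 26 = - 18 \left(i \sqrt{2} + 103\right) 26 = - 18 \left(103 + i \sqrt{2}\right) 26 = \left(-1854 - 18 i \sqrt{2}\right) 26 = -48204 - 468 i \sqrt{2}$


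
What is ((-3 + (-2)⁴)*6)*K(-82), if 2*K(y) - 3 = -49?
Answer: -1794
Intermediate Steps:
K(y) = -23 (K(y) = 3/2 + (½)*(-49) = 3/2 - 49/2 = -23)
((-3 + (-2)⁴)*6)*K(-82) = ((-3 + (-2)⁴)*6)*(-23) = ((-3 + 16)*6)*(-23) = (13*6)*(-23) = 78*(-23) = -1794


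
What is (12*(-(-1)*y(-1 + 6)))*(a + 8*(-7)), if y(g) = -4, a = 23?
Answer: 1584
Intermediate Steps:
(12*(-(-1)*y(-1 + 6)))*(a + 8*(-7)) = (12*(-(-1)*(-4)))*(23 + 8*(-7)) = (12*(-1*4))*(23 - 56) = (12*(-4))*(-33) = -48*(-33) = 1584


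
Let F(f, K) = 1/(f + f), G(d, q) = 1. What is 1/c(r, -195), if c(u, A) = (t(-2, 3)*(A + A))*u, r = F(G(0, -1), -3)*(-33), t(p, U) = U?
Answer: 1/19305 ≈ 5.1800e-5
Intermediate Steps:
F(f, K) = 1/(2*f)
r = -33/2 (r = ((1/2)/1)*(-33) = ((1/2)*1)*(-33) = (1/2)*(-33) = -33/2 ≈ -16.500)
c(u, A) = 6*A*u (c(u, A) = (3*(A + A))*u = (3*(2*A))*u = (6*A)*u = 6*A*u)
1/c(r, -195) = 1/(6*(-195)*(-33/2)) = 1/19305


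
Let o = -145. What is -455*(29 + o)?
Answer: 52780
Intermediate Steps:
-455*(29 + o) = -455*(29 - 145) = -455*(-116) = 52780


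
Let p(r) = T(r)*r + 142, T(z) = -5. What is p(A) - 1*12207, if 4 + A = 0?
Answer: -12045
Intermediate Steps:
A = -4 (A = -4 + 0 = -4)
p(r) = 142 - 5*r (p(r) = -5*r + 142 = 142 - 5*r)
p(A) - 1*12207 = (142 - 5*(-4)) - 1*12207 = (142 + 20) - 12207 = 162 - 12207 = -12045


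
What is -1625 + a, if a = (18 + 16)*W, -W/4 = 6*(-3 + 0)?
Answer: 823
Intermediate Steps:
W = 72 (W = -24*(-3 + 0) = -24*(-3) = -4*(-18) = 72)
a = 2448 (a = (18 + 16)*72 = 34*72 = 2448)
-1625 + a = -1625 + 2448 = 823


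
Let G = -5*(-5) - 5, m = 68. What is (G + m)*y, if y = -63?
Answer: -5544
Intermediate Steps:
G = 20 (G = 25 - 5 = 20)
(G + m)*y = (20 + 68)*(-63) = 88*(-63) = -5544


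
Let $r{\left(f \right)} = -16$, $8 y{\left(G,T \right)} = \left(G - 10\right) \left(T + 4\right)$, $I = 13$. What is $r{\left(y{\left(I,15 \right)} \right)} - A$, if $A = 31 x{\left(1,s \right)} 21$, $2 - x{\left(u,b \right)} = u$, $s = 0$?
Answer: $-667$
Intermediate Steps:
$x{\left(u,b \right)} = 2 - u$
$y{\left(G,T \right)} = \frac{\left(-10 + G\right) \left(4 + T\right)}{8}$ ($y{\left(G,T \right)} = \frac{\left(G - 10\right) \left(T + 4\right)}{8} = \frac{\left(-10 + G\right) \left(4 + T\right)}{8}$)
$A = 651$ ($A = 31 \left(2 - 1\right) 21 = 31 \cdot 1 \cdot 21 = 31 \cdot 21 = 651$)
$r{\left(y{\left(I,15 \right)} \right)} - A = -16 - 651 = -667$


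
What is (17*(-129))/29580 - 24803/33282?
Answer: -7908433/9651780 ≈ -0.81938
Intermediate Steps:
(17*(-129))/29580 - 24803/33282 = -2193*1/29580 - 24803*1/33282 = -43/580 - 24803/33282 = -7908433/9651780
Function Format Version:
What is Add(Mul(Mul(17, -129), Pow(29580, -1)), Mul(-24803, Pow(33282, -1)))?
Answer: Rational(-7908433, 9651780) ≈ -0.81938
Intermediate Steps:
Add(Mul(Mul(17, -129), Pow(29580, -1)), Mul(-24803, Pow(33282, -1))) = Add(Mul(-2193, Rational(1, 29580)), Mul(-24803, Rational(1, 33282))) = Add(Rational(-43, 580), Rational(-24803, 33282)) = Rational(-7908433, 9651780)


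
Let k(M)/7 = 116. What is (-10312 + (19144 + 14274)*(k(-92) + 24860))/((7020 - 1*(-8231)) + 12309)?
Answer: 2023341/65 ≈ 31128.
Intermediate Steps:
k(M) = 812 (k(M) = 7*116 = 812)
(-10312 + (19144 + 14274)*(k(-92) + 24860))/((7020 - 1*(-8231)) + 12309) = (-10312 + (19144 + 14274)*(812 + 24860))/((7020 - 1*(-8231)) + 12309) = (-10312 + 33418*25672)/((7020 + 8231) + 12309) = (-10312 + 857906896)/(15251 + 12309) = 857896584/27560 = 857896584*(1/27560) = 2023341/65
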